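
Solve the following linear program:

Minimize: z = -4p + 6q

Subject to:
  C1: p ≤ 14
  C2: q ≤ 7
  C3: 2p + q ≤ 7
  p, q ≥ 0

Evaluate the objective at each vertex of the feasible region:
  z(0, 0) = 0
  z(3.5, 0) = -14  ←
  z(0, 7) = 42
The minimum is at p = 3.5, q = 0.

p = 3.5, q = 0, z = -14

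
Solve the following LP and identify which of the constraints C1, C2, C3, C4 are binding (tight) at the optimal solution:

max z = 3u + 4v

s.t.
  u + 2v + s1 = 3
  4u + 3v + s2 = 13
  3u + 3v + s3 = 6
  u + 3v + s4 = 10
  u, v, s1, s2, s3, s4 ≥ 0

At u = 1, v = 1, compute slack b - a·x for each constraint:
  C1: 3 − 3 = 0  (binding)
  C2: 13 − 7 = 6  (slack)
  C3: 6 − 6 = 0  (binding)
  C4: 10 − 4 = 6  (slack)

Optimal: u = 1, v = 1
Binding: C1, C3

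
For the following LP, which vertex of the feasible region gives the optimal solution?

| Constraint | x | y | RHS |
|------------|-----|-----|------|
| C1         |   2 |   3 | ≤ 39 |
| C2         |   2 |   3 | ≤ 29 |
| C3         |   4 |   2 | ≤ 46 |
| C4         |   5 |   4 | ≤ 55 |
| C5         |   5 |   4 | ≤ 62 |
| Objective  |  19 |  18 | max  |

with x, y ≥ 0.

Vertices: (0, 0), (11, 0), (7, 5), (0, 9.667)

Evaluate the objective at each vertex of the feasible region:
  z(0, 0) = 0
  z(11, 0) = 209
  z(7, 5) = 223  ←
  z(0, 9.667) = 174
The maximum is at x = 7, y = 5.

(7, 5)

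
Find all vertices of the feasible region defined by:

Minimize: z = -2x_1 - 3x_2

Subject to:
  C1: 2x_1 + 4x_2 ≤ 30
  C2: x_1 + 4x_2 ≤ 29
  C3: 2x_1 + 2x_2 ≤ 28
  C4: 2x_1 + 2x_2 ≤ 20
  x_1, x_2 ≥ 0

(0, 0), (10, 0), (5, 5), (1, 7), (0, 7.25)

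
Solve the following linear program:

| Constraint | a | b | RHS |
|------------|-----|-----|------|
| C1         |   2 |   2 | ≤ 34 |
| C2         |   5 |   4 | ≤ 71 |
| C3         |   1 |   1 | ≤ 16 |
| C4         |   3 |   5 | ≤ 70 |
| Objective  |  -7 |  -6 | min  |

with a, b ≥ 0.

Evaluate the objective at each vertex of the feasible region:
  z(0, 0) = 0
  z(14.2, 0) = -99.4
  z(7, 9) = -103  ←
  z(5, 11) = -101
  z(0, 14) = -84
The minimum is at a = 7, b = 9.

a = 7, b = 9, z = -103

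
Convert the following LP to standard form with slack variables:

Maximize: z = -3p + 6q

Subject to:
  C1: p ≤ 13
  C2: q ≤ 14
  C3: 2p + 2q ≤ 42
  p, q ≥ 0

max z = -3p + 6q

s.t.
  p + s1 = 13
  q + s2 = 14
  2p + 2q + s3 = 42
  p, q, s1, s2, s3 ≥ 0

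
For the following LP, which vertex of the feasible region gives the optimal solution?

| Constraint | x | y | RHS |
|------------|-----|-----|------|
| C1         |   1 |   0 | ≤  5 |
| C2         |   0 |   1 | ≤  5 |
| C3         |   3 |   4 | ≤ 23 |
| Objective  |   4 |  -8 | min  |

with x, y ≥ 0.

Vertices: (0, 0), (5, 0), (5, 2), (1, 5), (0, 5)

Evaluate the objective at each vertex of the feasible region:
  z(0, 0) = 0
  z(5, 0) = 20
  z(5, 2) = 4
  z(1, 5) = -36
  z(0, 5) = -40  ←
The minimum is at x = 0, y = 5.

(0, 5)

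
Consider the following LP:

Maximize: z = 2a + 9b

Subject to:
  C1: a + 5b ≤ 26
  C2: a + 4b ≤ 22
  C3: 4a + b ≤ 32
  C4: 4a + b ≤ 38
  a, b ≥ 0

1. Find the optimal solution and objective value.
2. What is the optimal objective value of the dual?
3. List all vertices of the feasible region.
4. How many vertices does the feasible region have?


1. a = 6, b = 4, z = 48
2. 48
3. (0, 0), (8, 0), (7.067, 3.733), (6, 4), (0, 5.2)
4. 5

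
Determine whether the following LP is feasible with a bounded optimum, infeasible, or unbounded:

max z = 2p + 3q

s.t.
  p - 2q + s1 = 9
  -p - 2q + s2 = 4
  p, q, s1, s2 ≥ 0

Unbounded (objective can increase without bound)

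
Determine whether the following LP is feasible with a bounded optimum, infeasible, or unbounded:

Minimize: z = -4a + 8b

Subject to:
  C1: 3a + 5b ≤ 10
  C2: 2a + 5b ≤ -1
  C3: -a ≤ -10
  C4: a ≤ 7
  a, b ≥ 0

Infeasible (no feasible solution exists)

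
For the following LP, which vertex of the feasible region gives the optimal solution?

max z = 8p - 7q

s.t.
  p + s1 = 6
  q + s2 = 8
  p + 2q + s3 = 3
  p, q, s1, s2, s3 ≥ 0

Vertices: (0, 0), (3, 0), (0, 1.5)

Evaluate the objective at each vertex of the feasible region:
  z(0, 0) = 0
  z(3, 0) = 24  ←
  z(0, 1.5) = -10.5
The maximum is at p = 3, q = 0.

(3, 0)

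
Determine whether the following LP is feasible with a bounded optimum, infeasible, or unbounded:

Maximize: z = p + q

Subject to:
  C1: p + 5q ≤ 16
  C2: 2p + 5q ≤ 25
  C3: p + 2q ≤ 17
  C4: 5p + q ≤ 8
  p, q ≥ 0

Feasible with a bounded optimal solution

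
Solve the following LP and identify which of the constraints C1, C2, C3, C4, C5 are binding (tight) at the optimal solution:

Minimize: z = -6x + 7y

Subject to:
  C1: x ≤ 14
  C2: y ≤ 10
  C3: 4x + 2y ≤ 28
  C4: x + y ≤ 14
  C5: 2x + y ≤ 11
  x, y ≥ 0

At x = 5.5, y = 0, compute slack b - a·x for each constraint:
  C1: 14 − 5.5 = 8.5  (slack)
  C2: 10 − 0 = 10  (slack)
  C3: 28 − 22 = 6  (slack)
  C4: 14 − 5.5 = 8.5  (slack)
  C5: 11 − 11 = 0  (binding)

Optimal: x = 5.5, y = 0
Binding: C5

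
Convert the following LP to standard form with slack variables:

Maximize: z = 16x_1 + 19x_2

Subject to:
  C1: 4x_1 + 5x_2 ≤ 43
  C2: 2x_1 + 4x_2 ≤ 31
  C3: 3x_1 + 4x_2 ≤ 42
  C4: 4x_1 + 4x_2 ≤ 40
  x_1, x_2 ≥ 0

max z = 16x_1 + 19x_2

s.t.
  4x_1 + 5x_2 + s1 = 43
  2x_1 + 4x_2 + s2 = 31
  3x_1 + 4x_2 + s3 = 42
  4x_1 + 4x_2 + s4 = 40
  x_1, x_2, s1, s2, s3, s4 ≥ 0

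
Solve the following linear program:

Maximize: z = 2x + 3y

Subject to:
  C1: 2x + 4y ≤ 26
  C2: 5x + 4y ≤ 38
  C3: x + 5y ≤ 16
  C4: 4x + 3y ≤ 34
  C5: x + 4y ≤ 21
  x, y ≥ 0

Evaluate the objective at each vertex of the feasible region:
  z(0, 0) = 0
  z(7.6, 0) = 15.2
  z(6, 2) = 18  ←
  z(0, 3.2) = 9.6
The maximum is at x = 6, y = 2.

x = 6, y = 2, z = 18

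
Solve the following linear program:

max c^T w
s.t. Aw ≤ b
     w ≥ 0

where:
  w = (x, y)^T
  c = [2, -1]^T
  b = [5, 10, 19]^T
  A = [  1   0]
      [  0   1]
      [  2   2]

Evaluate the objective at each vertex of the feasible region:
  z(0, 0) = 0
  z(5, 0) = 10  ←
  z(5, 4.5) = 5.5
  z(0, 9.5) = -9.5
The maximum is at x = 5, y = 0.

x = 5, y = 0, z = 10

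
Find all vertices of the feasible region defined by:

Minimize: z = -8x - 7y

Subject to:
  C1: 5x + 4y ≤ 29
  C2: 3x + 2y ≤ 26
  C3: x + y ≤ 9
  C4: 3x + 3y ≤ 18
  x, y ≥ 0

(0, 0), (5.8, 0), (5, 1), (0, 6)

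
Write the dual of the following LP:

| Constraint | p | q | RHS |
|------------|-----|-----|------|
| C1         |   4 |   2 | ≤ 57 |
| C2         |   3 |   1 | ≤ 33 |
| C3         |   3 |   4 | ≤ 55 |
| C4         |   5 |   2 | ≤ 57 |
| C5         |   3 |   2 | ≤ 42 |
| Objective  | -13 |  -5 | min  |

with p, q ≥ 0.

Primal min cᵀx s.t. Ax ≤ b, x ≥ 0  →  Dual max −bᵀy s.t. Aᵀy ≥ −c, y ≥ 0.

Maximize: z = -57y1 - 33y2 - 55y3 - 57y4 - 42y5

Subject to:
  4y1 + 3y2 + 3y3 + 5y4 + 3y5 ≥ 13
  2y1 + y2 + 4y3 + 2y4 + 2y5 ≥ 5
  y1, y2, y3, y4, y5 ≥ 0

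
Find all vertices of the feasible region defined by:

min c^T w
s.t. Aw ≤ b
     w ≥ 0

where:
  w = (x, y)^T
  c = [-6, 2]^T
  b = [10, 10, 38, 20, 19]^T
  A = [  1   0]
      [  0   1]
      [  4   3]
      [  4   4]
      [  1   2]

(0, 0), (5, 0), (0, 5)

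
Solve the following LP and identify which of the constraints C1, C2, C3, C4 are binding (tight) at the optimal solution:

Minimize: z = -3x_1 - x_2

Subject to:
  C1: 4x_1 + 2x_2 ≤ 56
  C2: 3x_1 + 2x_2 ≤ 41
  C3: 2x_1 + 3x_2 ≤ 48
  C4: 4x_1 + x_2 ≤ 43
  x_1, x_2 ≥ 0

At x_1 = 9, x_2 = 7, compute slack b - a·x for each constraint:
  C1: 56 − 50 = 6  (slack)
  C2: 41 − 41 = 0  (binding)
  C3: 48 − 39 = 9  (slack)
  C4: 43 − 43 = 0  (binding)

Optimal: x_1 = 9, x_2 = 7
Binding: C2, C4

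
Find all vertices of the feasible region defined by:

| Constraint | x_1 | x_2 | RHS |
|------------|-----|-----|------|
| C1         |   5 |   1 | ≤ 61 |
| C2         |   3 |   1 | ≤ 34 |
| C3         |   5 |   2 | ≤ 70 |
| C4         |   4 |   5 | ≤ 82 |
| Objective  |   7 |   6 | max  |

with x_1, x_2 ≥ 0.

(0, 0), (11.33, 0), (8, 10), (0, 16.4)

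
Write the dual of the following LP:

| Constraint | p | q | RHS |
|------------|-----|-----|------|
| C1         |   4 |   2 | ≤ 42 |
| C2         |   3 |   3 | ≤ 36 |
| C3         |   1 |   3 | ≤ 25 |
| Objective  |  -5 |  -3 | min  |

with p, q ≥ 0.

Primal min cᵀx s.t. Ax ≤ b, x ≥ 0  →  Dual max −bᵀy s.t. Aᵀy ≥ −c, y ≥ 0.

Maximize: z = -42y1 - 36y2 - 25y3

Subject to:
  4y1 + 3y2 + y3 ≥ 5
  2y1 + 3y2 + 3y3 ≥ 3
  y1, y2, y3 ≥ 0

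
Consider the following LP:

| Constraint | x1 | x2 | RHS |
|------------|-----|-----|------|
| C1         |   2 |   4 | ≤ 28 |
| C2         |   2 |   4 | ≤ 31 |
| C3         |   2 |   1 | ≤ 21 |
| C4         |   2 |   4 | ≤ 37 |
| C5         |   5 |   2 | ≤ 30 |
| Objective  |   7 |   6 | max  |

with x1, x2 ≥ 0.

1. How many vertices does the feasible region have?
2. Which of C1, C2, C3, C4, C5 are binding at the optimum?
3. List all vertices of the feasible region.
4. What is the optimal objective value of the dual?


1. 4
2. C1, C5
3. (0, 0), (6, 0), (4, 5), (0, 7)
4. 58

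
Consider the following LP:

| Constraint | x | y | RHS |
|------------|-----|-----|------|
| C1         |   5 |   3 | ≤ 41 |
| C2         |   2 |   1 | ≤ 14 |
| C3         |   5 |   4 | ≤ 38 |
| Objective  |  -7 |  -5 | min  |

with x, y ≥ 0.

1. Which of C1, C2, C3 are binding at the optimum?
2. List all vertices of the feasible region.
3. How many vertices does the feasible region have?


1. C2, C3
2. (0, 0), (7, 0), (6, 2), (0, 9.5)
3. 4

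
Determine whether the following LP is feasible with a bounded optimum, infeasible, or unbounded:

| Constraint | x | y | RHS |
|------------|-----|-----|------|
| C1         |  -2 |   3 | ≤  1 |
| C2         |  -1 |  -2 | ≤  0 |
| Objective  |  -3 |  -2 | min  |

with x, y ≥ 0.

Unbounded (objective can decrease without bound)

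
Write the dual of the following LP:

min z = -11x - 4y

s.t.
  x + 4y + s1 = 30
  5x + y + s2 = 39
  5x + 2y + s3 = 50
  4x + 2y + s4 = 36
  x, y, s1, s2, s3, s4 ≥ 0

Primal min cᵀx s.t. Ax ≤ b, x ≥ 0  →  Dual max −bᵀy s.t. Aᵀy ≥ −c, y ≥ 0.

Maximize: z = -30y1 - 39y2 - 50y3 - 36y4

Subject to:
  y1 + 5y2 + 5y3 + 4y4 ≥ 11
  4y1 + y2 + 2y3 + 2y4 ≥ 4
  y1, y2, y3, y4 ≥ 0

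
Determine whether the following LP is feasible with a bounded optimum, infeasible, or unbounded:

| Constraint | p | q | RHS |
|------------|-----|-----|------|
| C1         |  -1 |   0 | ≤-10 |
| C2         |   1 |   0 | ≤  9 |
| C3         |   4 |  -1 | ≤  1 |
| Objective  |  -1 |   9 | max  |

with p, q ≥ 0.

Infeasible (no feasible solution exists)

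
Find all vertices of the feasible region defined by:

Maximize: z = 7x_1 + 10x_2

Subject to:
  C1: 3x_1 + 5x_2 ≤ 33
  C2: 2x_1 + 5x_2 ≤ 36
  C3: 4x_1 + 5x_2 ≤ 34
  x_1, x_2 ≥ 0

(0, 0), (8.5, 0), (1, 6), (0, 6.6)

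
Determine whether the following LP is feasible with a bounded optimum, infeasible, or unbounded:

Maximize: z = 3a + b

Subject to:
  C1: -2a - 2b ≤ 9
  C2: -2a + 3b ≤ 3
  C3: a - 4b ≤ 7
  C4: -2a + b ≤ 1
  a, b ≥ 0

Unbounded (objective can increase without bound)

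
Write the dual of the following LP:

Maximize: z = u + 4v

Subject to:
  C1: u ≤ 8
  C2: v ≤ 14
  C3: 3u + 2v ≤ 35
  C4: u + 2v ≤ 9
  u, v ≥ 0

Primal max cᵀx s.t. Ax ≤ b, x ≥ 0  →  Dual min bᵀy s.t. Aᵀy ≥ c, y ≥ 0.

Minimize: z = 8y1 + 14y2 + 35y3 + 9y4

Subject to:
  y1 + 3y3 + y4 ≥ 1
  y2 + 2y3 + 2y4 ≥ 4
  y1, y2, y3, y4 ≥ 0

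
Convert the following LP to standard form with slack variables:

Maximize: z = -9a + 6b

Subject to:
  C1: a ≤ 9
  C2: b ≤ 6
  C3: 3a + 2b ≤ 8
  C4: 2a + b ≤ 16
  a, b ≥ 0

max z = -9a + 6b

s.t.
  a + s1 = 9
  b + s2 = 6
  3a + 2b + s3 = 8
  2a + b + s4 = 16
  a, b, s1, s2, s3, s4 ≥ 0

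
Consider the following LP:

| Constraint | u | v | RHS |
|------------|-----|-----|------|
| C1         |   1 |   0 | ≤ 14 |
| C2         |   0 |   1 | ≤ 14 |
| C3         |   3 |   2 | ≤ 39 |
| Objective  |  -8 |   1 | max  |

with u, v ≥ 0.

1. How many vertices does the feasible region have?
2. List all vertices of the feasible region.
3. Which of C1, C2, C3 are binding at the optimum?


1. 4
2. (0, 0), (13, 0), (3.667, 14), (0, 14)
3. C2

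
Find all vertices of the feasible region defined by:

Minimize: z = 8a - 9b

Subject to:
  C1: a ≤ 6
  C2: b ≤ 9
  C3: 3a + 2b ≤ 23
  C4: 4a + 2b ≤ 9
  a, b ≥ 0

(0, 0), (2.25, 0), (0, 4.5)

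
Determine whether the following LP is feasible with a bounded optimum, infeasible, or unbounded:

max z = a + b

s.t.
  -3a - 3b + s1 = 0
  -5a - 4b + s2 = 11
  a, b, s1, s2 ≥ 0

Unbounded (objective can increase without bound)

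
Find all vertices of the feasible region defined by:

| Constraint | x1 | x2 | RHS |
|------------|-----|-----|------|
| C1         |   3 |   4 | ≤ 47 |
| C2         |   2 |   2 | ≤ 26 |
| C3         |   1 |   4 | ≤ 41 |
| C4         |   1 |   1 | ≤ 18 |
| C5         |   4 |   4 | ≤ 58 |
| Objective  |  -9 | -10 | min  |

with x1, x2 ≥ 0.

(0, 0), (13, 0), (5, 8), (3, 9.5), (0, 10.25)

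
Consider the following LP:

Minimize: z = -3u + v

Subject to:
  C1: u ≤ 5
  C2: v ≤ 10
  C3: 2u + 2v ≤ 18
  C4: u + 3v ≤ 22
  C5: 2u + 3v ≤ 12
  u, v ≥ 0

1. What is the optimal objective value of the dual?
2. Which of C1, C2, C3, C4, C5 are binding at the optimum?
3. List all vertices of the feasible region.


1. -15
2. C1
3. (0, 0), (5, 0), (5, 0.6667), (0, 4)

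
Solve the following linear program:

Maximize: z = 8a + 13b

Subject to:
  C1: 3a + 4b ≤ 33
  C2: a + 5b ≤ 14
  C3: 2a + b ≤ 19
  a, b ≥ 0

Evaluate the objective at each vertex of the feasible region:
  z(0, 0) = 0
  z(9.5, 0) = 76
  z(9, 1) = 85  ←
  z(0, 2.8) = 36.4
The maximum is at a = 9, b = 1.

a = 9, b = 1, z = 85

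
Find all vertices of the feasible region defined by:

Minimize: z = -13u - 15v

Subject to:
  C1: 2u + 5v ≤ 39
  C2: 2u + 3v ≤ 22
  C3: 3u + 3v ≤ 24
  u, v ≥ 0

(0, 0), (8, 0), (2, 6), (0, 7.333)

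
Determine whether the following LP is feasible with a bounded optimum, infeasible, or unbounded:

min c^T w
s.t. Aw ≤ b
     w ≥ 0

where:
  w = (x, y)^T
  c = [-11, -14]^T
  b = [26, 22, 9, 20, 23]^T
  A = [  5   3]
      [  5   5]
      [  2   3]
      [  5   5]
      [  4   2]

Feasible with a bounded optimal solution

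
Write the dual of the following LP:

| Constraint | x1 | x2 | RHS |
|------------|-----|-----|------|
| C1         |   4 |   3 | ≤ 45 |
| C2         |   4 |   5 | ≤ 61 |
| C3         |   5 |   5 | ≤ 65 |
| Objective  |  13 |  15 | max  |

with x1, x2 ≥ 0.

Primal max cᵀx s.t. Ax ≤ b, x ≥ 0  →  Dual min bᵀy s.t. Aᵀy ≥ c, y ≥ 0.

Minimize: z = 45y1 + 61y2 + 65y3

Subject to:
  4y1 + 4y2 + 5y3 ≥ 13
  3y1 + 5y2 + 5y3 ≥ 15
  y1, y2, y3 ≥ 0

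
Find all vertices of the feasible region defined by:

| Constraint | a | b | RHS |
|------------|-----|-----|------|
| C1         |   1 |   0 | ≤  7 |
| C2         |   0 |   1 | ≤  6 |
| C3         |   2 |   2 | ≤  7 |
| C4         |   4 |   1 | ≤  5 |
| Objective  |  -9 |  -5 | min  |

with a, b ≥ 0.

(0, 0), (1.25, 0), (0.5, 3), (0, 3.5)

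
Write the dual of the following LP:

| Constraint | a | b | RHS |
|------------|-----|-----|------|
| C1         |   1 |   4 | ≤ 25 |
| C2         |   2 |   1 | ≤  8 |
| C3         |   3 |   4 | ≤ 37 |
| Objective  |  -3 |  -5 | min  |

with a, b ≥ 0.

Primal min cᵀx s.t. Ax ≤ b, x ≥ 0  →  Dual max −bᵀy s.t. Aᵀy ≥ −c, y ≥ 0.

Maximize: z = -25y1 - 8y2 - 37y3

Subject to:
  y1 + 2y2 + 3y3 ≥ 3
  4y1 + y2 + 4y3 ≥ 5
  y1, y2, y3 ≥ 0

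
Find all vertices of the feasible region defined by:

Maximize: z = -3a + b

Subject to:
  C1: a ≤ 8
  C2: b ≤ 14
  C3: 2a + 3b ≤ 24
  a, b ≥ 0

(0, 0), (8, 0), (8, 2.667), (0, 8)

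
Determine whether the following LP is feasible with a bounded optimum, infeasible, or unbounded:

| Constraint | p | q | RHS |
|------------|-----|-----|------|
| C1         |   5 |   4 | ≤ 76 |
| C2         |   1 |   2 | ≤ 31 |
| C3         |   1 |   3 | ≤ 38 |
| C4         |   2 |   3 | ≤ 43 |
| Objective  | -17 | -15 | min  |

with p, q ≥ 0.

Feasible with a bounded optimal solution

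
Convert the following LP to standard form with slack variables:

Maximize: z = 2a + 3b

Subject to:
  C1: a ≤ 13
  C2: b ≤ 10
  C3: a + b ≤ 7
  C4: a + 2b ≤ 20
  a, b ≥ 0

max z = 2a + 3b

s.t.
  a + s1 = 13
  b + s2 = 10
  a + b + s3 = 7
  a + 2b + s4 = 20
  a, b, s1, s2, s3, s4 ≥ 0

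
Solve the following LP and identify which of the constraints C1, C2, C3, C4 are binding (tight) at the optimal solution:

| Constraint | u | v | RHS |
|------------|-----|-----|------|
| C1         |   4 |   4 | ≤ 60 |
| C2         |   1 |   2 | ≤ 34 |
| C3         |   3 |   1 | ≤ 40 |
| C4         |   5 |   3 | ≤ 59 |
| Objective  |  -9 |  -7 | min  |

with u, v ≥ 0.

At u = 7, v = 8, compute slack b - a·x for each constraint:
  C1: 60 − 60 = 0  (binding)
  C2: 34 − 23 = 11  (slack)
  C3: 40 − 29 = 11  (slack)
  C4: 59 − 59 = 0  (binding)

Optimal: u = 7, v = 8
Binding: C1, C4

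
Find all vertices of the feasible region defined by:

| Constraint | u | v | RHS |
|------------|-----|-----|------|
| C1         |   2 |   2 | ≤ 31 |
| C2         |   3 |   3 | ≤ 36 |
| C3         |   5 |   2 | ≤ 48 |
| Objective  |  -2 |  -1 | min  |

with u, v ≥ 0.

(0, 0), (9.6, 0), (8, 4), (0, 12)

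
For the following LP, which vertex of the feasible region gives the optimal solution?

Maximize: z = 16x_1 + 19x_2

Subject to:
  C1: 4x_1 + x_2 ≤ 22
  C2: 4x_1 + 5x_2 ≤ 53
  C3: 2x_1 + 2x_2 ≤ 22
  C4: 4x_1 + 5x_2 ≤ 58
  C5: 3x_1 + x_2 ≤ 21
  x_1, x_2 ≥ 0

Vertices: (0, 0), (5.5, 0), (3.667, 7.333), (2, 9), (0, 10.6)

Evaluate the objective at each vertex of the feasible region:
  z(0, 0) = 0
  z(5.5, 0) = 88
  z(3.667, 7.333) = 198
  z(2, 9) = 203  ←
  z(0, 10.6) = 201.4
The maximum is at x_1 = 2, x_2 = 9.

(2, 9)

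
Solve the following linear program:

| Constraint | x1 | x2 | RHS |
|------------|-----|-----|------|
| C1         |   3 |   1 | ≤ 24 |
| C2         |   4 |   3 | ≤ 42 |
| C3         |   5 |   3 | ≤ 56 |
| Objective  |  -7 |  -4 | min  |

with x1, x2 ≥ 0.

Evaluate the objective at each vertex of the feasible region:
  z(0, 0) = 0
  z(8, 0) = -56
  z(6, 6) = -66  ←
  z(0, 14) = -56
The minimum is at x1 = 6, x2 = 6.

x1 = 6, x2 = 6, z = -66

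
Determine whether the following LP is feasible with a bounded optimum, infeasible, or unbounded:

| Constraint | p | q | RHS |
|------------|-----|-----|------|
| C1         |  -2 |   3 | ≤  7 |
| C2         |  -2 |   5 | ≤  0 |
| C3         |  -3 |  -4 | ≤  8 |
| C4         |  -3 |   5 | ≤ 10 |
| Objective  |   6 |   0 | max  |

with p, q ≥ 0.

Unbounded (objective can increase without bound)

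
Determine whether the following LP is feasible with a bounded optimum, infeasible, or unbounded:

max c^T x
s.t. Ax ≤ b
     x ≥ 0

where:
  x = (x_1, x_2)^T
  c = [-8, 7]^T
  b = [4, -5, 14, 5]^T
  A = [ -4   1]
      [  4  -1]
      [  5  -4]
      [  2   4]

Infeasible (no feasible solution exists)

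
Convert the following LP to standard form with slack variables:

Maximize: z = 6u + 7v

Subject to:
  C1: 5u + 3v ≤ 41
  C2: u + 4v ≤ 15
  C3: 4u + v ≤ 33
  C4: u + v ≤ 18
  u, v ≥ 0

max z = 6u + 7v

s.t.
  5u + 3v + s1 = 41
  u + 4v + s2 = 15
  4u + v + s3 = 33
  u + v + s4 = 18
  u, v, s1, s2, s3, s4 ≥ 0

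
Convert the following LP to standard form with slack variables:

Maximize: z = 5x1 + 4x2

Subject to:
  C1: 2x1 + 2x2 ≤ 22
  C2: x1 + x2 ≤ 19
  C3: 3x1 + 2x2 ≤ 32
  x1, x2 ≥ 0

max z = 5x1 + 4x2

s.t.
  2x1 + 2x2 + s1 = 22
  x1 + x2 + s2 = 19
  3x1 + 2x2 + s3 = 32
  x1, x2, s1, s2, s3 ≥ 0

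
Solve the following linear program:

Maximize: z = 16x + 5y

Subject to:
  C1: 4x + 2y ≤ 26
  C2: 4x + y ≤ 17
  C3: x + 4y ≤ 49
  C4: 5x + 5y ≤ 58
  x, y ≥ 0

Evaluate the objective at each vertex of the feasible region:
  z(0, 0) = 0
  z(4.25, 0) = 68
  z(2, 9) = 77  ←
  z(1.4, 10.2) = 73.4
  z(0, 11.6) = 58
The maximum is at x = 2, y = 9.

x = 2, y = 9, z = 77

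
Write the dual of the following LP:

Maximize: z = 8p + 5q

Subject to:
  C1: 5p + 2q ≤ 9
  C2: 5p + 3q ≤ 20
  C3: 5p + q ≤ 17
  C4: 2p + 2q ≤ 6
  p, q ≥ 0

Primal max cᵀx s.t. Ax ≤ b, x ≥ 0  →  Dual min bᵀy s.t. Aᵀy ≥ c, y ≥ 0.

Minimize: z = 9y1 + 20y2 + 17y3 + 6y4

Subject to:
  5y1 + 5y2 + 5y3 + 2y4 ≥ 8
  2y1 + 3y2 + y3 + 2y4 ≥ 5
  y1, y2, y3, y4 ≥ 0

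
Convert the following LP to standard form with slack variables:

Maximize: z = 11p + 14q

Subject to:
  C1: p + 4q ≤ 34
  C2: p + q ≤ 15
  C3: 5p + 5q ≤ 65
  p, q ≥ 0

max z = 11p + 14q

s.t.
  p + 4q + s1 = 34
  p + q + s2 = 15
  5p + 5q + s3 = 65
  p, q, s1, s2, s3 ≥ 0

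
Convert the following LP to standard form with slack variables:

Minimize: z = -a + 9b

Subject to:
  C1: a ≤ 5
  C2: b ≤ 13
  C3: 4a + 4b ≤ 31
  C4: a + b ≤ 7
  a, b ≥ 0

min z = -a + 9b

s.t.
  a + s1 = 5
  b + s2 = 13
  4a + 4b + s3 = 31
  a + b + s4 = 7
  a, b, s1, s2, s3, s4 ≥ 0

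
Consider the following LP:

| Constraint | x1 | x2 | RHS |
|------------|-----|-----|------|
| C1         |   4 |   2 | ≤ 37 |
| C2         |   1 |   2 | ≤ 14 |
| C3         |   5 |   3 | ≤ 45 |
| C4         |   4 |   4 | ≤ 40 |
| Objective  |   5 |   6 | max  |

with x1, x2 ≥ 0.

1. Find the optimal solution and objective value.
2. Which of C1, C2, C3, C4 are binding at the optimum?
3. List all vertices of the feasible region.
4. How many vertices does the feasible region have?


1. x1 = 6, x2 = 4, z = 54
2. C2, C4
3. (0, 0), (9, 0), (7.5, 2.5), (6, 4), (0, 7)
4. 5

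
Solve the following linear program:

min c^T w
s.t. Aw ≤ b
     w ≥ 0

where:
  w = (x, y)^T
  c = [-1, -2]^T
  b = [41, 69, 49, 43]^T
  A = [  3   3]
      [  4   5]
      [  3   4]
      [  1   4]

Evaluate the objective at each vertex of the feasible region:
  z(0, 0) = 0
  z(13.67, 0) = -13.67
  z(5.667, 8) = -21.67
  z(3, 10) = -23  ←
  z(0, 10.75) = -21.5
The minimum is at x = 3, y = 10.

x = 3, y = 10, z = -23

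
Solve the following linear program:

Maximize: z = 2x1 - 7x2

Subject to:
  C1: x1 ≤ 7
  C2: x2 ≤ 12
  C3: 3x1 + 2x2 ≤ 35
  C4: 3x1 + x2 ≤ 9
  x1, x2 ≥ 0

Evaluate the objective at each vertex of the feasible region:
  z(0, 0) = 0
  z(3, 0) = 6  ←
  z(0, 9) = -63
The maximum is at x1 = 3, x2 = 0.

x1 = 3, x2 = 0, z = 6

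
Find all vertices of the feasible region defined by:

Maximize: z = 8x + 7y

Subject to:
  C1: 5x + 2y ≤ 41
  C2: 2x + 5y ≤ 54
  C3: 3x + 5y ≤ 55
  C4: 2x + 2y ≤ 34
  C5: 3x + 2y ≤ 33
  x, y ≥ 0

(0, 0), (8.2, 0), (5, 8), (1, 10.4), (0, 10.8)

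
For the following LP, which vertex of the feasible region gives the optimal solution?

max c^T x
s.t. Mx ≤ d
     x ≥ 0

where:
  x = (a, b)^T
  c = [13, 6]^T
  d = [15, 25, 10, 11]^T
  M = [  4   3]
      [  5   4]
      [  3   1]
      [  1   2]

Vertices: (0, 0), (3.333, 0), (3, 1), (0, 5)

Evaluate the objective at each vertex of the feasible region:
  z(0, 0) = 0
  z(3.333, 0) = 43.33
  z(3, 1) = 45  ←
  z(0, 5) = 30
The maximum is at a = 3, b = 1.

(3, 1)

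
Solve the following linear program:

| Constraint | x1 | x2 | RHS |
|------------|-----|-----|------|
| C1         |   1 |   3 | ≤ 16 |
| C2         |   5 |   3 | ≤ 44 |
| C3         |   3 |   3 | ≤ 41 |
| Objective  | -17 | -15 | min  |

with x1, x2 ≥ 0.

Evaluate the objective at each vertex of the feasible region:
  z(0, 0) = 0
  z(8.8, 0) = -149.6
  z(7, 3) = -164  ←
  z(0, 5.333) = -80
The minimum is at x1 = 7, x2 = 3.

x1 = 7, x2 = 3, z = -164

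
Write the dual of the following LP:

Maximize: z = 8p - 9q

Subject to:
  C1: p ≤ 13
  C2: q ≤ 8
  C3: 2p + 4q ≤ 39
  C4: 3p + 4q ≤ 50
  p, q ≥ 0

Primal max cᵀx s.t. Ax ≤ b, x ≥ 0  →  Dual min bᵀy s.t. Aᵀy ≥ c, y ≥ 0.

Minimize: z = 13y1 + 8y2 + 39y3 + 50y4

Subject to:
  y1 + 2y3 + 3y4 ≥ 8
  y2 + 4y3 + 4y4 ≥ -9
  y1, y2, y3, y4 ≥ 0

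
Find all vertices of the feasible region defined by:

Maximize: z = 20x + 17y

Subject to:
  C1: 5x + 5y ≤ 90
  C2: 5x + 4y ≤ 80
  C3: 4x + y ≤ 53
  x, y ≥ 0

(0, 0), (13.25, 0), (12, 5), (8, 10), (0, 18)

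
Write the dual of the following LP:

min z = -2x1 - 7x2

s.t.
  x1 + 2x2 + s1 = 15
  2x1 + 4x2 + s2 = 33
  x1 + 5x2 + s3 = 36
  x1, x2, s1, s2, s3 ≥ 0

Primal min cᵀx s.t. Ax ≤ b, x ≥ 0  →  Dual max −bᵀy s.t. Aᵀy ≥ −c, y ≥ 0.

Maximize: z = -15y1 - 33y2 - 36y3

Subject to:
  y1 + 2y2 + y3 ≥ 2
  2y1 + 4y2 + 5y3 ≥ 7
  y1, y2, y3 ≥ 0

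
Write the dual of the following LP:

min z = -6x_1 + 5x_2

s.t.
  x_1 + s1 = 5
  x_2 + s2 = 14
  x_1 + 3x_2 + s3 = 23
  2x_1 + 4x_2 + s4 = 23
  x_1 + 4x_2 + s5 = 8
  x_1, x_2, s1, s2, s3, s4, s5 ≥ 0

Primal min cᵀx s.t. Ax ≤ b, x ≥ 0  →  Dual max −bᵀy s.t. Aᵀy ≥ −c, y ≥ 0.

Maximize: z = -5y1 - 14y2 - 23y3 - 23y4 - 8y5

Subject to:
  y1 + y3 + 2y4 + y5 ≥ 6
  y2 + 3y3 + 4y4 + 4y5 ≥ -5
  y1, y2, y3, y4, y5 ≥ 0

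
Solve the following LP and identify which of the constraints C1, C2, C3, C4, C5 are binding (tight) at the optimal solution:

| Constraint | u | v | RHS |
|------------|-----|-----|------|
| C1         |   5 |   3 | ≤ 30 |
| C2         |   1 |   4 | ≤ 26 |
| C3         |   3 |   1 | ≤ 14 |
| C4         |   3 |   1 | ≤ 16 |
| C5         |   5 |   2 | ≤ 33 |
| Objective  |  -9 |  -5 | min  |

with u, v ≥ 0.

At u = 3, v = 5, compute slack b - a·x for each constraint:
  C1: 30 − 30 = 0  (binding)
  C2: 26 − 23 = 3  (slack)
  C3: 14 − 14 = 0  (binding)
  C4: 16 − 14 = 2  (slack)
  C5: 33 − 25 = 8  (slack)

Optimal: u = 3, v = 5
Binding: C1, C3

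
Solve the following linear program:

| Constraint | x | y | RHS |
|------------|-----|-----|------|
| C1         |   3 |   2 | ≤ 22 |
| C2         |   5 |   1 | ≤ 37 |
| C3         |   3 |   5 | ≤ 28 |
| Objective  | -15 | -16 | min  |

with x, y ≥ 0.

Evaluate the objective at each vertex of the feasible region:
  z(0, 0) = 0
  z(7.333, 0) = -110
  z(6, 2) = -122  ←
  z(0, 5.6) = -89.6
The minimum is at x = 6, y = 2.

x = 6, y = 2, z = -122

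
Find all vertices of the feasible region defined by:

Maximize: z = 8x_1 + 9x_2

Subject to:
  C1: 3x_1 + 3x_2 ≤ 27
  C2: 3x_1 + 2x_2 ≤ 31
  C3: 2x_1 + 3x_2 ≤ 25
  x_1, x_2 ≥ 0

(0, 0), (9, 0), (2, 7), (0, 8.333)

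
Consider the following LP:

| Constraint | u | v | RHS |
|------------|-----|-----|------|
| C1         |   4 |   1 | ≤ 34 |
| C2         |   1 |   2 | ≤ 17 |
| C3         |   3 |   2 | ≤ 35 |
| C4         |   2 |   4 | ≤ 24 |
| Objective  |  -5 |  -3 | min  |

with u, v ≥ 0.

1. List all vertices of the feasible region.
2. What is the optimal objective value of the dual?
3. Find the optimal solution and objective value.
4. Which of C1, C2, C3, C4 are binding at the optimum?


1. (0, 0), (8.5, 0), (8, 2), (0, 6)
2. -46
3. u = 8, v = 2, z = -46
4. C1, C4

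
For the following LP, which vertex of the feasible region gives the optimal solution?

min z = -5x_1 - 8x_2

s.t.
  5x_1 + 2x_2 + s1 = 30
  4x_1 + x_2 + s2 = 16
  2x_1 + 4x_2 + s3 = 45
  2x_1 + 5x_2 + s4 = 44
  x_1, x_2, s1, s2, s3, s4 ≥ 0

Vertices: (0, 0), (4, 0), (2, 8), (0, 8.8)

Evaluate the objective at each vertex of the feasible region:
  z(0, 0) = 0
  z(4, 0) = -20
  z(2, 8) = -74  ←
  z(0, 8.8) = -70.4
The minimum is at x_1 = 2, x_2 = 8.

(2, 8)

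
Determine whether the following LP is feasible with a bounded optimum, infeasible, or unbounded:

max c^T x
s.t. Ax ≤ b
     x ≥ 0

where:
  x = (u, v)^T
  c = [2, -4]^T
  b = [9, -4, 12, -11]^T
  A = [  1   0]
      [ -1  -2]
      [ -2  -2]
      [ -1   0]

Infeasible (no feasible solution exists)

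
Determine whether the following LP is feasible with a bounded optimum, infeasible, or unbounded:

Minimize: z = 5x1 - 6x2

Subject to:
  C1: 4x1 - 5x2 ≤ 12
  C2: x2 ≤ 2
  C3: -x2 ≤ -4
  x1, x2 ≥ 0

Infeasible (no feasible solution exists)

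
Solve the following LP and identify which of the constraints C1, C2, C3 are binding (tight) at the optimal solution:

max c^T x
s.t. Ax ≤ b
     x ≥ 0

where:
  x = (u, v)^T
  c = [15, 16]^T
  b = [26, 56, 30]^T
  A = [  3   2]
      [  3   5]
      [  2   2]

At u = 2, v = 10, compute slack b - a·x for each constraint:
  C1: 26 − 26 = 0  (binding)
  C2: 56 − 56 = 0  (binding)
  C3: 30 − 24 = 6  (slack)

Optimal: u = 2, v = 10
Binding: C1, C2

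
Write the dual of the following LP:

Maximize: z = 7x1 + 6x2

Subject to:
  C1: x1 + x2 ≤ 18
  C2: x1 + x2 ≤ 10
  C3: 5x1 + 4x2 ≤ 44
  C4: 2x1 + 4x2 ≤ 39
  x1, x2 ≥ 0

Primal max cᵀx s.t. Ax ≤ b, x ≥ 0  →  Dual min bᵀy s.t. Aᵀy ≥ c, y ≥ 0.

Minimize: z = 18y1 + 10y2 + 44y3 + 39y4

Subject to:
  y1 + y2 + 5y3 + 2y4 ≥ 7
  y1 + y2 + 4y3 + 4y4 ≥ 6
  y1, y2, y3, y4 ≥ 0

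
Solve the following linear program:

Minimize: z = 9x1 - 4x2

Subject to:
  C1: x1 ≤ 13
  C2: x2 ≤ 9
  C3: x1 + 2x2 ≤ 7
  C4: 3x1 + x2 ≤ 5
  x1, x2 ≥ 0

Evaluate the objective at each vertex of the feasible region:
  z(0, 0) = 0
  z(1.667, 0) = 15
  z(0.6, 3.2) = -7.4
  z(0, 3.5) = -14  ←
The minimum is at x1 = 0, x2 = 3.5.

x1 = 0, x2 = 3.5, z = -14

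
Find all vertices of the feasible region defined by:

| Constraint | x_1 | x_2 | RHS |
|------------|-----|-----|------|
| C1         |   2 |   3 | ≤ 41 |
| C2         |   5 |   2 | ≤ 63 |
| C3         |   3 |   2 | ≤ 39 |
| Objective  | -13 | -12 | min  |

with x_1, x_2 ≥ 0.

(0, 0), (12.6, 0), (12, 1.5), (7, 9), (0, 13.67)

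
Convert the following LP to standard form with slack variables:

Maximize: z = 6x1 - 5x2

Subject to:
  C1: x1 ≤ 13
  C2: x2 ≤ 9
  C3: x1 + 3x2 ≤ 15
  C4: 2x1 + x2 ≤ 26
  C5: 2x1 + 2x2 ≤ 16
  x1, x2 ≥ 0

max z = 6x1 - 5x2

s.t.
  x1 + s1 = 13
  x2 + s2 = 9
  x1 + 3x2 + s3 = 15
  2x1 + x2 + s4 = 26
  2x1 + 2x2 + s5 = 16
  x1, x2, s1, s2, s3, s4, s5 ≥ 0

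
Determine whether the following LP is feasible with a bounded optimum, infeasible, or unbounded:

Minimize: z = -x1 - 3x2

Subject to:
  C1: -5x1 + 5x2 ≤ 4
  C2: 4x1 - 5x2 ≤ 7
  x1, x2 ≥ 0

Unbounded (objective can decrease without bound)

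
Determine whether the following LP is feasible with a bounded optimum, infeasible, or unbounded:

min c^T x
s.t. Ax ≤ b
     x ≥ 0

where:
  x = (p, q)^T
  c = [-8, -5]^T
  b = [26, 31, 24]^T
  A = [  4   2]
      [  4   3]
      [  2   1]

Feasible with a bounded optimal solution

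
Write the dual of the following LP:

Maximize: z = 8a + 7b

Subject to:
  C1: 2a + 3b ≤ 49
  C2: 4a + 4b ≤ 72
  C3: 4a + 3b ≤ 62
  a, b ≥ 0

Primal max cᵀx s.t. Ax ≤ b, x ≥ 0  →  Dual min bᵀy s.t. Aᵀy ≥ c, y ≥ 0.

Minimize: z = 49y1 + 72y2 + 62y3

Subject to:
  2y1 + 4y2 + 4y3 ≥ 8
  3y1 + 4y2 + 3y3 ≥ 7
  y1, y2, y3 ≥ 0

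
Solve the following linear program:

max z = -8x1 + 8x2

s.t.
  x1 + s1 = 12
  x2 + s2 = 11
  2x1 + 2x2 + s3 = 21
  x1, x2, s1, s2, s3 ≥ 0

Evaluate the objective at each vertex of the feasible region:
  z(0, 0) = 0
  z(10.5, 0) = -84
  z(0, 10.5) = 84  ←
The maximum is at x1 = 0, x2 = 10.5.

x1 = 0, x2 = 10.5, z = 84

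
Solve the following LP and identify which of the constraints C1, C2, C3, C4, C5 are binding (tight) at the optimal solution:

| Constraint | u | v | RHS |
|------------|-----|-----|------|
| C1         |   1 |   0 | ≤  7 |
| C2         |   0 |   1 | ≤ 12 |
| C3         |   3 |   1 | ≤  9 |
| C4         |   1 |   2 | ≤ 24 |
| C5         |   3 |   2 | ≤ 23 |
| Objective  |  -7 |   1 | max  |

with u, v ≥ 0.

At u = 0, v = 9, compute slack b - a·x for each constraint:
  C1: 7 − 0 = 7  (slack)
  C2: 12 − 9 = 3  (slack)
  C3: 9 − 9 = 0  (binding)
  C4: 24 − 18 = 6  (slack)
  C5: 23 − 18 = 5  (slack)

Optimal: u = 0, v = 9
Binding: C3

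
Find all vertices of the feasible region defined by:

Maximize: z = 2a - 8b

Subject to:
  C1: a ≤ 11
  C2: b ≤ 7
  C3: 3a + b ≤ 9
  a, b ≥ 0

(0, 0), (3, 0), (0.6667, 7), (0, 7)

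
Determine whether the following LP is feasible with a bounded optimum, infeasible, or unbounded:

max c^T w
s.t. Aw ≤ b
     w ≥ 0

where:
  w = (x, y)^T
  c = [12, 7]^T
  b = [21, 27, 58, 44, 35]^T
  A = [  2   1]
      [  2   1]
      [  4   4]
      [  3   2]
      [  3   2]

Feasible with a bounded optimal solution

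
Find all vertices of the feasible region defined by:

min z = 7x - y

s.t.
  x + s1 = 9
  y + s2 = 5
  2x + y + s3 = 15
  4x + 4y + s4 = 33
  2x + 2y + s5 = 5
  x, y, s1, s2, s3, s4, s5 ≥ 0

(0, 0), (2.5, 0), (0, 2.5)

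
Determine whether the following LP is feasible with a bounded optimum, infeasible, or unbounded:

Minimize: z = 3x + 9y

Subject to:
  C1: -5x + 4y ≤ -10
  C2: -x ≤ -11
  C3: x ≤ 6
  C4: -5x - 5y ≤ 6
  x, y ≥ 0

Infeasible (no feasible solution exists)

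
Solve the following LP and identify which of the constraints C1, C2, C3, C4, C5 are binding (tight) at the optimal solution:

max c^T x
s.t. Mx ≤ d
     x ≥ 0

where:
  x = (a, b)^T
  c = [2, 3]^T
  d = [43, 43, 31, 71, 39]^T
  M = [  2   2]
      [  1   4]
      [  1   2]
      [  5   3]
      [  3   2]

At a = 7, b = 9, compute slack b - a·x for each constraint:
  C1: 43 − 32 = 11  (slack)
  C2: 43 − 43 = 0  (binding)
  C3: 31 − 25 = 6  (slack)
  C4: 71 − 62 = 9  (slack)
  C5: 39 − 39 = 0  (binding)

Optimal: a = 7, b = 9
Binding: C2, C5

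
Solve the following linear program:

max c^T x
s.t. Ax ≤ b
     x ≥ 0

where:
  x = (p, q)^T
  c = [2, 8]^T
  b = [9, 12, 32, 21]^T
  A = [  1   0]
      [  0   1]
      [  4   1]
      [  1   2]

Evaluate the objective at each vertex of the feasible region:
  z(0, 0) = 0
  z(8, 0) = 16
  z(6.143, 7.429) = 71.71
  z(0, 10.5) = 84  ←
The maximum is at p = 0, q = 10.5.

p = 0, q = 10.5, z = 84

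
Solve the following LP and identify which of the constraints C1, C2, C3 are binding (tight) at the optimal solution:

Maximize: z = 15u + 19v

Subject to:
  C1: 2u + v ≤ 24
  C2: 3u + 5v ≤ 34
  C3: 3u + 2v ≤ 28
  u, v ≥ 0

At u = 8, v = 2, compute slack b - a·x for each constraint:
  C1: 24 − 18 = 6  (slack)
  C2: 34 − 34 = 0  (binding)
  C3: 28 − 28 = 0  (binding)

Optimal: u = 8, v = 2
Binding: C2, C3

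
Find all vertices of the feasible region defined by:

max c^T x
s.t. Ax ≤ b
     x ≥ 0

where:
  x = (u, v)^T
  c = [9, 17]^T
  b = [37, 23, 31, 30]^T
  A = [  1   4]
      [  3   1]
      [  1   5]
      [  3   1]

(0, 0), (7.667, 0), (6, 5), (0, 6.2)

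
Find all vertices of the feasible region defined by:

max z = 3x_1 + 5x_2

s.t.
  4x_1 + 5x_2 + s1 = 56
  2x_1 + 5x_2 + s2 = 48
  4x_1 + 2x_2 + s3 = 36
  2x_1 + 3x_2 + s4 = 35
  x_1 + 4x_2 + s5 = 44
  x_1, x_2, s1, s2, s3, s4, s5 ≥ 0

(0, 0), (9, 0), (5.667, 6.667), (4, 8), (0, 9.6)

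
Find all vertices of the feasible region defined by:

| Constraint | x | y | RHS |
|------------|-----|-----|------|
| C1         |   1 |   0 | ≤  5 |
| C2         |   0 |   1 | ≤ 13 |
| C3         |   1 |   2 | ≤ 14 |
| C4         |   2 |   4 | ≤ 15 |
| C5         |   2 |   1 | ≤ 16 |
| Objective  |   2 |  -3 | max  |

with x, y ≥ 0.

(0, 0), (5, 0), (5, 1.25), (0, 3.75)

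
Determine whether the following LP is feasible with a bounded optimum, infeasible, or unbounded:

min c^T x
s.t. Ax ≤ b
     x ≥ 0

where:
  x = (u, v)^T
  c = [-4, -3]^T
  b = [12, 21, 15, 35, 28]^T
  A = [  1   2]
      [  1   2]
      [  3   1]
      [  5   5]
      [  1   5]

Feasible with a bounded optimal solution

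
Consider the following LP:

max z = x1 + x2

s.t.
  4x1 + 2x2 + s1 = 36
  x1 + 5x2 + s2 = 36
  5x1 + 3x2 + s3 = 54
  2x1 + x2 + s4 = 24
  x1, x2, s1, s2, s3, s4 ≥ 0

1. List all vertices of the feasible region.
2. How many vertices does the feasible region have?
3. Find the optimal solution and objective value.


1. (0, 0), (9, 0), (6, 6), (0, 7.2)
2. 4
3. x1 = 6, x2 = 6, z = 12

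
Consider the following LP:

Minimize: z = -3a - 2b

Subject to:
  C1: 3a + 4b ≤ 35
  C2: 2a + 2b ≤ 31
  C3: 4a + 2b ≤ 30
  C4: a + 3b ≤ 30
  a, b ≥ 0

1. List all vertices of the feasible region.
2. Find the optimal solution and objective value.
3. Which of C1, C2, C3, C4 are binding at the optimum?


1. (0, 0), (7.5, 0), (5, 5), (0, 8.75)
2. a = 5, b = 5, z = -25
3. C1, C3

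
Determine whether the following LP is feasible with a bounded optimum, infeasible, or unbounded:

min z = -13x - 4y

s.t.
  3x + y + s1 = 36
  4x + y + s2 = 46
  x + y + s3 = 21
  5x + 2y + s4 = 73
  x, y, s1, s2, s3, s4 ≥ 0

Feasible with a bounded optimal solution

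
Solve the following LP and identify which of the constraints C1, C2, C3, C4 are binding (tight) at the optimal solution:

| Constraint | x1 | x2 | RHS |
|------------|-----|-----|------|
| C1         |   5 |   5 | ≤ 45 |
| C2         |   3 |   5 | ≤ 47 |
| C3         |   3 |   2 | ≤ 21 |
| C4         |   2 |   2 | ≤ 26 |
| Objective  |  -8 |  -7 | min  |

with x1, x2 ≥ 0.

At x1 = 3, x2 = 6, compute slack b - a·x for each constraint:
  C1: 45 − 45 = 0  (binding)
  C2: 47 − 39 = 8  (slack)
  C3: 21 − 21 = 0  (binding)
  C4: 26 − 18 = 8  (slack)

Optimal: x1 = 3, x2 = 6
Binding: C1, C3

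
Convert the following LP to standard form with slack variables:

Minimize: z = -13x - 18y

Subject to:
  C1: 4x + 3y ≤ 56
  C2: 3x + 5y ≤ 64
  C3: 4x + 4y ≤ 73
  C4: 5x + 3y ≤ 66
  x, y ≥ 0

min z = -13x - 18y

s.t.
  4x + 3y + s1 = 56
  3x + 5y + s2 = 64
  4x + 4y + s3 = 73
  5x + 3y + s4 = 66
  x, y, s1, s2, s3, s4 ≥ 0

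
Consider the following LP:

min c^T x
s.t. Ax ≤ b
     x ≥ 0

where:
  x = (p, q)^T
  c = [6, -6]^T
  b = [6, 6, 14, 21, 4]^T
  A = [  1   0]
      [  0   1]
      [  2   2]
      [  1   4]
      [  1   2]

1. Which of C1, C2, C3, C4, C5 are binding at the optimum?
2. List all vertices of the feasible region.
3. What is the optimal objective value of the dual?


1. C5
2. (0, 0), (4, 0), (0, 2)
3. -12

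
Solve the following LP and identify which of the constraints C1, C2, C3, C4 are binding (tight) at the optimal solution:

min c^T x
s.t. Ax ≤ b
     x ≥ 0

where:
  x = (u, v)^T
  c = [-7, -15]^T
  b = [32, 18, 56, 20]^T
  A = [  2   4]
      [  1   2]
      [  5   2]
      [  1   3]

At u = 8, v = 4, compute slack b - a·x for each constraint:
  C1: 32 − 32 = 0  (binding)
  C2: 18 − 16 = 2  (slack)
  C3: 56 − 48 = 8  (slack)
  C4: 20 − 20 = 0  (binding)

Optimal: u = 8, v = 4
Binding: C1, C4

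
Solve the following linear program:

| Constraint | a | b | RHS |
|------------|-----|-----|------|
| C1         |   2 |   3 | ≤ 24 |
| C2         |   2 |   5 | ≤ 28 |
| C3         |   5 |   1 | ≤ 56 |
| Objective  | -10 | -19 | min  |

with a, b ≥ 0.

Evaluate the objective at each vertex of the feasible region:
  z(0, 0) = 0
  z(11.2, 0) = -112
  z(11.08, 0.6154) = -122.5
  z(9, 2) = -128  ←
  z(0, 5.6) = -106.4
The minimum is at a = 9, b = 2.

a = 9, b = 2, z = -128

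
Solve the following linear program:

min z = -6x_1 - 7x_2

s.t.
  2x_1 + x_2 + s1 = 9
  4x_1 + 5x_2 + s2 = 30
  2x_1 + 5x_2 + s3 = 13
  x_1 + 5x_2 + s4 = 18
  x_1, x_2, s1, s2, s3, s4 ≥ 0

Evaluate the objective at each vertex of the feasible region:
  z(0, 0) = 0
  z(4.5, 0) = -27
  z(4, 1) = -31  ←
  z(0, 2.6) = -18.2
The minimum is at x_1 = 4, x_2 = 1.

x_1 = 4, x_2 = 1, z = -31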